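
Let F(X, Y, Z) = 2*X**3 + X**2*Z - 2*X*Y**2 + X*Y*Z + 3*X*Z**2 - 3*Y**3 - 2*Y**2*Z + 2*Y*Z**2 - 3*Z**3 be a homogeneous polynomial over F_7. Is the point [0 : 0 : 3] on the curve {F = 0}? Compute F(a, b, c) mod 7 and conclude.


F(0,0,3) ≡ 3 (mod 7); P is NOT on the curve.

Evaluate F(0, 0, 3) term-by-term (mod 7).
  2*X**3 ↦ 2·0·1·1 = 0
  X**2*Z ↦ 1·0·1·3 = 0
  -2*X*Y**2 ↦ -2·0·0·1 = 0
  X*Y*Z ↦ 1·0·0·3 = 0
  3*X*Z**2 ↦ 3·0·1·9 = 0
  -3*Y**3 ↦ -3·1·0·1 = 0
  -2*Y**2*Z ↦ -2·1·0·3 = 0
  2*Y*Z**2 ↦ 2·1·0·9 = 0
  -3*Z**3 ↦ -3·1·1·27 = -81
Sum: F(0, 0, 3) = (0) + (0) + (0) + (0) + (0) + (0) + (0) + (0) + (-81) = -81.
Reducing mod 7: -81 ≡ 3 (mod 7).
Since F(a, b, c) ≡ 3 ≠ 0 (mod 7), P does NOT lie on the curve.


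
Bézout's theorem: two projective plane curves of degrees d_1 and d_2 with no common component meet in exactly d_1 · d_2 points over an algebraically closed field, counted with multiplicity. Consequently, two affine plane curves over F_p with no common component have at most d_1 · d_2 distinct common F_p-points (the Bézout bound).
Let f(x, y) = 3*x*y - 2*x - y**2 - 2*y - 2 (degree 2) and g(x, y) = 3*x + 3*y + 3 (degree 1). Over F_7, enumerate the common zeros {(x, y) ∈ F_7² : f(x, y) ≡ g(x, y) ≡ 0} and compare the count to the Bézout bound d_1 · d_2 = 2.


Common zeros: {(5, 1), (6, 0)}; count = 2; Bézout bound = 2.

deg(f) = 2, deg(g) = 1, so Bézout bound = 2.
Scan x ∈ F_7. For each x, list the y ∈ F_7 with f(x, y) ≡ 0 and those with g(x, y) ≡ 0 (mod 7); the common zeros in that column are the intersection.
  x = 0: f ≡ 0 at y ∈ ∅; g ≡ 0 at y ∈ {6}; common: ∅.
  x = 1: f ≡ 0 at y ∈ ∅; g ≡ 0 at y ∈ {5}; common: ∅.
  x = 2: f ≡ 0 at y ∈ ∅; g ≡ 0 at y ∈ {4}; common: ∅.
  x = 3: f ≡ 0 at y ∈ ∅; g ≡ 0 at y ∈ {3}; common: ∅.
  x = 4: f ≡ 0 at y ∈ {4, 6}; g ≡ 0 at y ∈ {2}; common: ∅.
  x = 5: f ≡ 0 at y ∈ {1, 5}; g ≡ 0 at y ∈ {1}; common: {1}.
  x = 6: f ≡ 0 at y ∈ {0, 2}; g ≡ 0 at y ∈ {0}; common: {0}.
Collecting: common zeros = {(5, 1), (6, 0)}, so the count is 2.
Comparison with the Bézout bound: 2 ≤ 2 = deg(f)·deg(g), as expected for curves with no common component (the bound is attained).


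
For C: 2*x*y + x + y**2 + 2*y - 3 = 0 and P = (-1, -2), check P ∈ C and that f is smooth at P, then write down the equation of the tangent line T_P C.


Tangent line at P: -3*x - 4*y - 11 = 0.

Step 1: f(-1, -2) = 0, so P lies on C.
Step 2: partial derivatives
  f_x(x, y) = 2*y + 1, f_y(x, y) = 2*x + 2*y + 2.
  f_x(P) = -3, f_y(P) = -4 (gradient nonzero, so P is smooth).
Step 3: tangent line at P: -3·(x − -1) + -4·(y − -2) = 0.
Expanding: -3*x - 4*y - 11 = 0.


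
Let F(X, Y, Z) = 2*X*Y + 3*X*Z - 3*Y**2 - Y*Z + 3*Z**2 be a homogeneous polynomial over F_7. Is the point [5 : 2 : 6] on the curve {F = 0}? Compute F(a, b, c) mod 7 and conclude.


F(5,2,6) ≡ 5 (mod 7); P is NOT on the curve.

Evaluate F(5, 2, 6) term-by-term (mod 7).
  2*X*Y ↦ 2·5·2·1 = 20
  3*X*Z ↦ 3·5·1·6 = 90
  -3*Y**2 ↦ -3·1·4·1 = -12
  -Y*Z ↦ -1·1·2·6 = -12
  3*Z**2 ↦ 3·1·1·36 = 108
Sum: F(5, 2, 6) = (20) + (90) + (-12) + (-12) + (108) = 194.
Reducing mod 7: 194 ≡ 5 (mod 7).
Since F(a, b, c) ≡ 5 ≠ 0 (mod 7), P does NOT lie on the curve.


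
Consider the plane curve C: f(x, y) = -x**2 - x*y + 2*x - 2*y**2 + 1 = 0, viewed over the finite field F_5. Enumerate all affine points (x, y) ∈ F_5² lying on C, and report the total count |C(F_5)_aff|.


Affine F_5-points: {(4, 4)}; count = 1.

For each of the 25 pairs (x, y) ∈ F_5², evaluate f(x, y) mod 5. Record the zeros.
  x = 0: [0↦1, 1↦4, 2↦3, 3↦3, 4↦4]  zeros at y ∈ ∅
  x = 1: [0↦2, 1↦4, 2↦2, 3↦1, 4↦1]  zeros at y ∈ ∅
  x = 2: [0↦1, 1↦2, 2↦4, 3↦2, 4↦1]  zeros at y ∈ ∅
  x = 3: [0↦3, 1↦3, 2↦4, 3↦1, 4↦4]  zeros at y ∈ ∅
  x = 4: [0↦3, 1↦2, 2↦2, 3↦3, 4↦0]  zeros at y ∈ {4}
Collecting zeros: affine points = {(4, 4)}.
Total count |C(F_5)_aff| = 1.


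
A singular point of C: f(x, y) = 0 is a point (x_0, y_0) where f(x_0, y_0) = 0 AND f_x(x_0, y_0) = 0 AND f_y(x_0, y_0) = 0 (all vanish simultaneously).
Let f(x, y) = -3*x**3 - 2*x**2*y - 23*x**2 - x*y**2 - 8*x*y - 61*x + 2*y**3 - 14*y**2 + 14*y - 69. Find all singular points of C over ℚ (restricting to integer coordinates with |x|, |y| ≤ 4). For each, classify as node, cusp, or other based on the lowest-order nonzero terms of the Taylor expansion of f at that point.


Singular points: {(-3, 2)}; classification: cusp.

Compute partial derivatives:
  f_x = -9*x**2 - 4*x*y - 46*x - y**2 - 8*y - 61.
  f_y = -2*x**2 - 2*x*y - 8*x + 6*y**2 - 28*y + 14.
Scan x_0 ∈ {−4, ..., 4}. For each x_0, f_y(x_0, y) is a polynomial in y; find its integer roots y ∈ {−4, ..., 4}, then test f_x and f at those candidates.
  x = -4: f_y(-4, y) = 6*y**2 - 20*y + 14; vanishes at y ∈ {1}. (-4, 1): f_x = -14 ≠ 0.
  x = -3: f_y(-3, y) = 6*y**2 - 22*y + 20; vanishes at y ∈ {2}. (-3, 2): f_x = 0, f = 0 — SINGULAR.
  x = -2: f_y(-2, y) = 6*y**2 - 24*y + 22; no integer root y with |y| ≤ 4.
  x = -1: f_y(-1, y) = 6*y**2 - 26*y + 20; vanishes at y ∈ {1}. (-1, 1): f_x = -29 ≠ 0.
  x = 0: f_y(0, y) = 6*y**2 - 28*y + 14; no integer root y with |y| ≤ 4.
  x = 1: f_y(1, y) = 6*y**2 - 30*y + 4; no integer root y with |y| ≤ 4.
  x = 2: f_y(2, y) = 6*y**2 - 32*y - 10; no integer root y with |y| ≤ 4.
  x = 3: f_y(3, y) = 6*y**2 - 34*y - 28; no integer root y with |y| ≤ 4.
  x = 4: f_y(4, y) = 6*y**2 - 36*y - 50; no integer root y with |y| ≤ 4.
Only singular point on the grid: (-3, 2).
Classify: substitute x = -3 + u, y = 2 + v and expand: f = -3*u**3 - 2*u**2*v - u*v**2 + 2*v**3 + v**2.
No constant or linear terms (consistent with a singular point). Quadratic part: v**2. Cubic part: -3*u**3 - 2*u**2*v - u*v**2 + 2*v**3.
The quadratic part v**2 is a perfect square, so there is a single (double) tangent line v = 0, i.e. y = 2. Restricting the cubic part to that line (v = 0) leaves -3*u**3 ≠ 0, so f is not divisible by v and the branch is v² ≈ 3*u**3 to lowest order — this is a cusp.
Classification: cusp.


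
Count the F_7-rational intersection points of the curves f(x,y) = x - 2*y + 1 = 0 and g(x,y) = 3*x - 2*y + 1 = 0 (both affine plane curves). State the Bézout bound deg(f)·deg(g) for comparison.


Common zeros: {(0, 4)}; count = 1; Bézout bound = 1.

deg(f) = 1, deg(g) = 1, so Bézout bound = 1.
Scan x ∈ F_7. For each x, list the y ∈ F_7 with f(x, y) ≡ 0 and those with g(x, y) ≡ 0 (mod 7); the common zeros in that column are the intersection.
  x = 0: f ≡ 0 at y ∈ {4}; g ≡ 0 at y ∈ {4}; common: {4}.
  x = 1: f ≡ 0 at y ∈ {1}; g ≡ 0 at y ∈ {2}; common: ∅.
  x = 2: f ≡ 0 at y ∈ {5}; g ≡ 0 at y ∈ {0}; common: ∅.
  x = 3: f ≡ 0 at y ∈ {2}; g ≡ 0 at y ∈ {5}; common: ∅.
  x = 4: f ≡ 0 at y ∈ {6}; g ≡ 0 at y ∈ {3}; common: ∅.
  x = 5: f ≡ 0 at y ∈ {3}; g ≡ 0 at y ∈ {1}; common: ∅.
  x = 6: f ≡ 0 at y ∈ {0}; g ≡ 0 at y ∈ {6}; common: ∅.
Collecting: common zeros = {(0, 4)}, so the count is 1.
Comparison with the Bézout bound: 1 ≤ 1 = deg(f)·deg(g), as expected for curves with no common component (the bound is attained).


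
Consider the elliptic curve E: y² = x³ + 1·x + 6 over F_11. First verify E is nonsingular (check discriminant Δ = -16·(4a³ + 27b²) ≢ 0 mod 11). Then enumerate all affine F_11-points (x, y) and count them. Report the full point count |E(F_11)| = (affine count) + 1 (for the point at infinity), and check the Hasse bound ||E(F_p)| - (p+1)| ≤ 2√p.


Affine points = {(2, 4), (2, 7), (3, 5), (3, 6), (5, 2), (5, 9), (7, 2), (7, 9), (8, 3), (8, 8), (10, 2), (10, 9)}; affine count = 12; |E(F_11)| = 13.

Discriminant check: Δ ∝ 4a³ + 27b² = 4·1³ + 27·6² = 4·1 + 27·36 ≡ 8 (mod 11). Nonzero ⇒ E is nonsingular.
For each x ∈ F_11, compute rhs = x³ + 1·x + 6 mod 11, then count y ∈ F_11 with y² ≡ rhs.
  x = 0: rhs = 6, matching y values: none (0 points).
  x = 1: rhs = 8, matching y values: none (0 points).
  x = 2: rhs = 5, matching y values: 4, 7 (2 points).
  x = 3: rhs = 3, matching y values: 5, 6 (2 points).
  x = 4: rhs = 8, matching y values: none (0 points).
  x = 5: rhs = 4, matching y values: 2, 9 (2 points).
  x = 6: rhs = 8, matching y values: none (0 points).
  x = 7: rhs = 4, matching y values: 2, 9 (2 points).
  x = 8: rhs = 9, matching y values: 3, 8 (2 points).
  x = 9: rhs = 7, matching y values: none (0 points).
  x = 10: rhs = 4, matching y values: 2, 9 (2 points).
Total affine count: 12.
Full point count |E(F_11)| = 12 + 1 = 13.
Hasse bound: |13 − (11+1)| = |1| = 1 ≤ 2√11 ≈ 6.6332 ✓.


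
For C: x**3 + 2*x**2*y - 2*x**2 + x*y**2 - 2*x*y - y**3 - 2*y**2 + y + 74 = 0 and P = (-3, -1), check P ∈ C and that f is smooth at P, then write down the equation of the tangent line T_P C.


Tangent line at P: 54*x + 32*y + 194 = 0.

Step 1: f(-3, -1) = 0, so P lies on C.
Step 2: partial derivatives
  f_x(x, y) = 3*x**2 + 4*x*y - 4*x + y**2 - 2*y, f_y(x, y) = 2*x**2 + 2*x*y - 2*x - 3*y**2 - 4*y + 1.
  f_x(P) = 54, f_y(P) = 32 (gradient nonzero, so P is smooth).
Step 3: tangent line at P: 54·(x − -3) + 32·(y − -1) = 0.
Expanding: 54*x + 32*y + 194 = 0.


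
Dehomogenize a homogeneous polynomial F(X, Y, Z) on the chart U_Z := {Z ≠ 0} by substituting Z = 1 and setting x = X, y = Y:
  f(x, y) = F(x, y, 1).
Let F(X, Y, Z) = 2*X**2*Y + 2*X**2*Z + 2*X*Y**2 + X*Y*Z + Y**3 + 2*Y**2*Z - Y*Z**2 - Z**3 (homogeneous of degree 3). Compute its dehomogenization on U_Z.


f(x, y) = 2*x**2*y + 2*x**2 + 2*x*y**2 + x*y + y**3 + 2*y**2 - y - 1

On U_Z we set Z = 1. Each monomial c·X^i·Y^j·Z^k in F becomes c·x^i·y^j·1^k = c·x^i·y^j.
Substituting Z = 1: F(X, Y, 1) = 2*x**2*y + 2*x**2 + 2*x*y**2 + x*y + y**3 + 2*y**2 - y - 1.
Note: deg(f) ≤ deg(F) = 3; strict inequality happens when F is divisible by Z (lost terms).


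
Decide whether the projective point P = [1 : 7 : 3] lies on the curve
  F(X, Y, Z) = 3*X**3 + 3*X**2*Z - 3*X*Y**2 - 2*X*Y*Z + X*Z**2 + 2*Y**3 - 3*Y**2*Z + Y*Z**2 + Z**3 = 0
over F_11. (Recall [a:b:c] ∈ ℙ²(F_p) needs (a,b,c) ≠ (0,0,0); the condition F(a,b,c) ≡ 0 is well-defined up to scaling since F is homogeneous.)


F(1,7,3) ≡ 2 (mod 11); P is NOT on the curve.

Evaluate F(1, 7, 3) term-by-term (mod 11).
  3*X**3 ↦ 3·1·1·1 = 3
  3*X**2*Z ↦ 3·1·1·3 = 9
  -3*X*Y**2 ↦ -3·1·49·1 = -147
  -2*X*Y*Z ↦ -2·1·7·3 = -42
  X*Z**2 ↦ 1·1·1·9 = 9
  2*Y**3 ↦ 2·1·343·1 = 686
  -3*Y**2*Z ↦ -3·1·49·3 = -441
  Y*Z**2 ↦ 1·1·7·9 = 63
  Z**3 ↦ 1·1·1·27 = 27
Sum: F(1, 7, 3) = (3) + (9) + (-147) + (-42) + (9) + (686) + (-441) + (63) + (27) = 167.
Reducing mod 11: 167 ≡ 2 (mod 11).
Since F(a, b, c) ≡ 2 ≠ 0 (mod 11), P does NOT lie on the curve.


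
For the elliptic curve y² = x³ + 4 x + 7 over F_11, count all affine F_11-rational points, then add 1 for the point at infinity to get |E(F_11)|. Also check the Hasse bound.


Affine points = {(1, 1), (1, 10), (2, 1), (2, 10), (5, 3), (5, 8), (6, 4), (6, 7), (7, 2), (7, 9), (8, 1), (8, 10)}; affine count = 12; |E(F_11)| = 13.

Discriminant check: Δ ∝ 4a³ + 27b² = 4·4³ + 27·7² = 4·64 + 27·49 ≡ 6 (mod 11). Nonzero ⇒ E is nonsingular.
For each x ∈ F_11, compute rhs = x³ + 4·x + 7 mod 11, then count y ∈ F_11 with y² ≡ rhs.
  x = 0: rhs = 7, matching y values: none (0 points).
  x = 1: rhs = 1, matching y values: 1, 10 (2 points).
  x = 2: rhs = 1, matching y values: 1, 10 (2 points).
  x = 3: rhs = 2, matching y values: none (0 points).
  x = 4: rhs = 10, matching y values: none (0 points).
  x = 5: rhs = 9, matching y values: 3, 8 (2 points).
  x = 6: rhs = 5, matching y values: 4, 7 (2 points).
  x = 7: rhs = 4, matching y values: 2, 9 (2 points).
  x = 8: rhs = 1, matching y values: 1, 10 (2 points).
  x = 9: rhs = 2, matching y values: none (0 points).
  x = 10: rhs = 2, matching y values: none (0 points).
Total affine count: 12.
Full point count |E(F_11)| = 12 + 1 = 13.
Hasse bound: |13 − (11+1)| = |1| = 1 ≤ 2√11 ≈ 6.6332 ✓.


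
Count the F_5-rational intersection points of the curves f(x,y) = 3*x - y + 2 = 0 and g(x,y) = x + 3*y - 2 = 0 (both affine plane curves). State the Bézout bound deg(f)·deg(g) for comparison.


Common zeros: ∅; count = 0; Bézout bound = 1.

deg(f) = 1, deg(g) = 1, so Bézout bound = 1.
Scan x ∈ F_5. For each x, list the y ∈ F_5 with f(x, y) ≡ 0 and those with g(x, y) ≡ 0 (mod 5); the common zeros in that column are the intersection.
  x = 0: f ≡ 0 at y ∈ {2}; g ≡ 0 at y ∈ {4}; common: ∅.
  x = 1: f ≡ 0 at y ∈ {0}; g ≡ 0 at y ∈ {2}; common: ∅.
  x = 2: f ≡ 0 at y ∈ {3}; g ≡ 0 at y ∈ {0}; common: ∅.
  x = 3: f ≡ 0 at y ∈ {1}; g ≡ 0 at y ∈ {3}; common: ∅.
  x = 4: f ≡ 0 at y ∈ {4}; g ≡ 0 at y ∈ {1}; common: ∅.
Collecting: common zeros = ∅, so the count is 0.
Comparison with the Bézout bound: 0 ≤ 1 = deg(f)·deg(g), as expected for curves with no common component (the affine F_5-count falls short of the bound because intersections may lie at infinity, over extension fields, or carry multiplicity).


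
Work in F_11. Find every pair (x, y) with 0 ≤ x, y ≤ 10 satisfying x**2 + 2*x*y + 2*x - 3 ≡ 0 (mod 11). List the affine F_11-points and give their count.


Affine F_11-points: {(1, 0), (2, 7), (3, 9), (4, 7), (5, 10), (6, 10), (7, 2), (8, 0), (9, 2), (10, 9)}; count = 10.

For each of the 121 pairs (x, y) ∈ F_11², evaluate f(x, y) mod 11. Record the zeros.
  x = 0: [0↦8, 1↦8, 2↦8, 3↦8, 4↦8, 5↦8, 6↦8, 7↦8, 8↦8, 9↦8, 10↦8]  zeros at y ∈ ∅
  x = 1: [0↦0, 1↦2, 2↦4, 3↦6, 4↦8, 5↦10, 6↦1, 7↦3, 8↦5, 9↦7, 10↦9]  zeros at y ∈ {0}
  x = 2: [0↦5, 1↦9, 2↦2, 3↦6, 4↦10, 5↦3, 6↦7, 7↦0, 8↦4, 9↦8, 10↦1]  zeros at y ∈ {7}
  x = 3: [0↦1, 1↦7, 2↦2, 3↦8, 4↦3, 5↦9, 6↦4, 7↦10, 8↦5, 9↦0, 10↦6]  zeros at y ∈ {9}
  x = 4: [0↦10, 1↦7, 2↦4, 3↦1, 4↦9, 5↦6, 6↦3, 7↦0, 8↦8, 9↦5, 10↦2]  zeros at y ∈ {7}
  x = 5: [0↦10, 1↦9, 2↦8, 3↦7, 4↦6, 5↦5, 6↦4, 7↦3, 8↦2, 9↦1, 10↦0]  zeros at y ∈ {10}
  x = 6: [0↦1, 1↦2, 2↦3, 3↦4, 4↦5, 5↦6, 6↦7, 7↦8, 8↦9, 9↦10, 10↦0]  zeros at y ∈ {10}
  x = 7: [0↦5, 1↦8, 2↦0, 3↦3, 4↦6, 5↦9, 6↦1, 7↦4, 8↦7, 9↦10, 10↦2]  zeros at y ∈ {2}
  x = 8: [0↦0, 1↦5, 2↦10, 3↦4, 4↦9, 5↦3, 6↦8, 7↦2, 8↦7, 9↦1, 10↦6]  zeros at y ∈ {0}
  x = 9: [0↦8, 1↦4, 2↦0, 3↦7, 4↦3, 5↦10, 6↦6, 7↦2, 8↦9, 9↦5, 10↦1]  zeros at y ∈ {2}
  x = 10: [0↦7, 1↦5, 2↦3, 3↦1, 4↦10, 5↦8, 6↦6, 7↦4, 8↦2, 9↦0, 10↦9]  zeros at y ∈ {9}
Collecting zeros: affine points = {(1, 0), (2, 7), (3, 9), (4, 7), (5, 10), (6, 10), (7, 2), (8, 0), (9, 2), (10, 9)}.
Total count |C(F_11)_aff| = 10.


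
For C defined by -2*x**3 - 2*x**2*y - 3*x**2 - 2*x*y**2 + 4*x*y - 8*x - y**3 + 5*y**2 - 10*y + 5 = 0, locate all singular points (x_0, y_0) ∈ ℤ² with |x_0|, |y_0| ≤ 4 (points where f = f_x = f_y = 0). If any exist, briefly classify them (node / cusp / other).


Singular points: {(-1, 2)}; classification: node.

Compute partial derivatives:
  f_x = -6*x**2 - 4*x*y - 6*x - 2*y**2 + 4*y - 8.
  f_y = -2*x**2 - 4*x*y + 4*x - 3*y**2 + 10*y - 10.
Scan x_0 ∈ {−4, ..., 4}. For each x_0, f_y(x_0, y) is a polynomial in y; find its integer roots y ∈ {−4, ..., 4}, then test f_x and f at those candidates.
  x = -4: f_y(-4, y) = -3*y**2 + 26*y - 58; no integer root y with |y| ≤ 4.
  x = -3: f_y(-3, y) = -3*y**2 + 22*y - 40; vanishes at y ∈ {4}. (-3, 4): f_x = -12 ≠ 0.
  x = -2: f_y(-2, y) = -3*y**2 + 18*y - 26; no integer root y with |y| ≤ 4.
  x = -1: f_y(-1, y) = -3*y**2 + 14*y - 16; vanishes at y ∈ {2}. (-1, 2): f_x = 0, f = 0 — SINGULAR.
  x = 0: f_y(0, y) = -3*y**2 + 10*y - 10; no integer root y with |y| ≤ 4.
  x = 1: f_y(1, y) = -3*y**2 + 6*y - 8; no integer root y with |y| ≤ 4.
  x = 2: f_y(2, y) = -3*y**2 + 2*y - 10; no integer root y with |y| ≤ 4.
  x = 3: f_y(3, y) = -3*y**2 - 2*y - 16; no integer root y with |y| ≤ 4.
  x = 4: f_y(4, y) = -3*y**2 - 6*y - 26; no integer root y with |y| ≤ 4.
Only singular point on the grid: (-1, 2).
Classify: substitute x = -1 + u, y = 2 + v and expand: f = -2*u**3 - 2*u**2*v - u**2 - 2*u*v**2 - v**3 + v**2.
No constant or linear terms (consistent with a singular point). Quadratic part: -u**2 + v**2. Cubic part: -2*u**3 - 2*u**2*v - 2*u*v**2 - v**3.
The quadratic part v**2 - u**2 = (v − u)(v + u) splits into two distinct linear factors, so there are two distinct tangent lines y − 2 = ±(x − -1) — this is a node (ordinary double point).
Classification: node.


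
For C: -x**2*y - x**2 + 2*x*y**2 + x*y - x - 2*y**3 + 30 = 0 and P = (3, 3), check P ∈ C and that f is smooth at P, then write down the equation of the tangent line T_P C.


Tangent line at P: -4*x - 24*y + 84 = 0.

Step 1: f(3, 3) = 0, so P lies on C.
Step 2: partial derivatives
  f_x(x, y) = -2*x*y - 2*x + 2*y**2 + y - 1, f_y(x, y) = -x**2 + 4*x*y + x - 6*y**2.
  f_x(P) = -4, f_y(P) = -24 (gradient nonzero, so P is smooth).
Step 3: tangent line at P: -4·(x − 3) + -24·(y − 3) = 0.
Expanding: -4*x - 24*y + 84 = 0.


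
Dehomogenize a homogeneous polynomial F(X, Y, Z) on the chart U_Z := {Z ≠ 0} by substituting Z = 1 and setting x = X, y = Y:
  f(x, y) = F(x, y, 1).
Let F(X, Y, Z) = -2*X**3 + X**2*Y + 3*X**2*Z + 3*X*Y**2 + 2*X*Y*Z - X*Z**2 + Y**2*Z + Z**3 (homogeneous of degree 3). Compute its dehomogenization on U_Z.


f(x, y) = -2*x**3 + x**2*y + 3*x**2 + 3*x*y**2 + 2*x*y - x + y**2 + 1

On U_Z we set Z = 1. Each monomial c·X^i·Y^j·Z^k in F becomes c·x^i·y^j·1^k = c·x^i·y^j.
Substituting Z = 1: F(X, Y, 1) = -2*x**3 + x**2*y + 3*x**2 + 3*x*y**2 + 2*x*y - x + y**2 + 1.
Note: deg(f) ≤ deg(F) = 3; strict inequality happens when F is divisible by Z (lost terms).


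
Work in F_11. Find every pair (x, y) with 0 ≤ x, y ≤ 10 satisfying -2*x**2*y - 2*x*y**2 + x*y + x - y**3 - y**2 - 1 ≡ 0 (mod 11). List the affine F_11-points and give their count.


Affine F_11-points: {(0, 6), (1, 0), (1, 2), (1, 6), (2, 1), (3, 8), (3, 10), (4, 8), (6, 2), (7, 3), (8, 9), (9, 1), (9, 3), (9, 10)}; count = 14.

For each of the 121 pairs (x, y) ∈ F_11², evaluate f(x, y) mod 11. Record the zeros.
  x = 0: [0↦10, 1↦8, 2↦9, 3↦7, 4↦7, 5↦3, 6↦0, 7↦3, 8↦6, 9↦3, 10↦10]  zeros at y ∈ {6}
  x = 1: [0↦0, 1↦6, 2↦0, 3↦9, 4↦5, 5↦4, 6↦0, 7↦9, 8↦3, 9↦9, 10↦10]  zeros at y ∈ {0, 2, 6}
  x = 2: [0↦1, 1↦0, 2↦5, 3↦10, 4↦9, 5↦7, 6↦9, 7↦9, 8↦1, 9↦1, 10↦3]  zeros at y ∈ {1}
  x = 3: [0↦2, 1↦1, 2↦2, 3↦10, 4↦8, 5↦1, 6↦5, 7↦3, 8↦0, 9↦1, 10↦0]  zeros at y ∈ {8, 10}
  x = 4: [0↦3, 1↦9, 2↦2, 3↦9, 4↦2, 5↦8, 6↦10, 7↦2, 8↦0, 9↦9, 10↦1]  zeros at y ∈ {8}
  x = 5: [0↦4, 1↦2, 2↦5, 3↦7, 4↦2, 5↦6, 6↦2, 7↦6, 8↦1, 9↦3, 10↦6]  zeros at y ∈ ∅
  x = 6: [0↦5, 1↦2, 2↦0, 3↦4, 4↦8, 5↦6, 6↦3, 7↦4, 8↦3, 9↦5, 10↦4]  zeros at y ∈ {2}
  x = 7: [0↦6, 1↦9, 2↦9, 3↦0, 4↦9, 5↦8, 6↦2, 7↦7, 8↦6, 9↦4, 10↦6]  zeros at y ∈ {3}
  x = 8: [0↦7, 1↦1, 2↦10, 3↦6, 4↦5, 5↦1, 6↦10, 7↦4, 8↦10, 9↦0, 10↦1]  zeros at y ∈ {9}
  x = 9: [0↦8, 1↦0, 2↦3, 3↦0, 4↦7, 5↦7, 6↦5, 7↦6, 8↦4, 9↦4, 10↦0]  zeros at y ∈ {1, 3, 10}
  x = 10: [0↦9, 1↦6, 2↦10, 3↦4, 4↦4, 5↦4, 6↦9, 7↦2, 8↦10, 9↦5, 10↦3]  zeros at y ∈ ∅
Collecting zeros: affine points = {(0, 6), (1, 0), (1, 2), (1, 6), (2, 1), (3, 8), (3, 10), (4, 8), (6, 2), (7, 3), (8, 9), (9, 1), (9, 3), (9, 10)}.
Total count |C(F_11)_aff| = 14.


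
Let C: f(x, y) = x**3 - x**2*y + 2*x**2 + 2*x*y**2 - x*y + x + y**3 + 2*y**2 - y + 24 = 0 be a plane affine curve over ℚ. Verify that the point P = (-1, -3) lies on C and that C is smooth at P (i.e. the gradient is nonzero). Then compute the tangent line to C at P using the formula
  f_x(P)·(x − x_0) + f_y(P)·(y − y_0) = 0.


Tangent line at P: 15*x + 26*y + 93 = 0.

Step 1: f(-1, -3) = 0, so P lies on C.
Step 2: partial derivatives
  f_x(x, y) = 3*x**2 - 2*x*y + 4*x + 2*y**2 - y + 1, f_y(x, y) = -x**2 + 4*x*y - x + 3*y**2 + 4*y - 1.
  f_x(P) = 15, f_y(P) = 26 (gradient nonzero, so P is smooth).
Step 3: tangent line at P: 15·(x − -1) + 26·(y − -3) = 0.
Expanding: 15*x + 26*y + 93 = 0.


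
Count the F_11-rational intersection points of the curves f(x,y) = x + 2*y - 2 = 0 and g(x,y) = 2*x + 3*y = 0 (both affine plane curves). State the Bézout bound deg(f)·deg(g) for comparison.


Common zeros: {(5, 4)}; count = 1; Bézout bound = 1.

deg(f) = 1, deg(g) = 1, so Bézout bound = 1.
Scan x ∈ F_11. For each x, list the y ∈ F_11 with f(x, y) ≡ 0 and those with g(x, y) ≡ 0 (mod 11); the common zeros in that column are the intersection.
  x = 0: f ≡ 0 at y ∈ {1}; g ≡ 0 at y ∈ {0}; common: ∅.
  x = 1: f ≡ 0 at y ∈ {6}; g ≡ 0 at y ∈ {3}; common: ∅.
  x = 2: f ≡ 0 at y ∈ {0}; g ≡ 0 at y ∈ {6}; common: ∅.
  x = 3: f ≡ 0 at y ∈ {5}; g ≡ 0 at y ∈ {9}; common: ∅.
  x = 4: f ≡ 0 at y ∈ {10}; g ≡ 0 at y ∈ {1}; common: ∅.
  x = 5: f ≡ 0 at y ∈ {4}; g ≡ 0 at y ∈ {4}; common: {4}.
  x = 6: f ≡ 0 at y ∈ {9}; g ≡ 0 at y ∈ {7}; common: ∅.
  x = 7: f ≡ 0 at y ∈ {3}; g ≡ 0 at y ∈ {10}; common: ∅.
  x = 8: f ≡ 0 at y ∈ {8}; g ≡ 0 at y ∈ {2}; common: ∅.
  x = 9: f ≡ 0 at y ∈ {2}; g ≡ 0 at y ∈ {5}; common: ∅.
  x = 10: f ≡ 0 at y ∈ {7}; g ≡ 0 at y ∈ {8}; common: ∅.
Collecting: common zeros = {(5, 4)}, so the count is 1.
Comparison with the Bézout bound: 1 ≤ 1 = deg(f)·deg(g), as expected for curves with no common component (the bound is attained).


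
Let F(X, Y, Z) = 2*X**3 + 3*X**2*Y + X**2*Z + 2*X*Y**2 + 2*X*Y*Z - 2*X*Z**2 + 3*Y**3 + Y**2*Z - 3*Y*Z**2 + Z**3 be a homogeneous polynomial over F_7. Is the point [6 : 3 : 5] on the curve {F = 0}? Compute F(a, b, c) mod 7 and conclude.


F(6,3,5) ≡ 5 (mod 7); P is NOT on the curve.

Evaluate F(6, 3, 5) term-by-term (mod 7).
  2*X**3 ↦ 2·216·1·1 = 432
  3*X**2*Y ↦ 3·36·3·1 = 324
  X**2*Z ↦ 1·36·1·5 = 180
  2*X*Y**2 ↦ 2·6·9·1 = 108
  2*X*Y*Z ↦ 2·6·3·5 = 180
  -2*X*Z**2 ↦ -2·6·1·25 = -300
  3*Y**3 ↦ 3·1·27·1 = 81
  Y**2*Z ↦ 1·1·9·5 = 45
  -3*Y*Z**2 ↦ -3·1·3·25 = -225
  Z**3 ↦ 1·1·1·125 = 125
Sum: F(6, 3, 5) = (432) + (324) + (180) + (108) + (180) + (-300) + (81) + (45) + (-225) + (125) = 950.
Reducing mod 7: 950 ≡ 5 (mod 7).
Since F(a, b, c) ≡ 5 ≠ 0 (mod 7), P does NOT lie on the curve.


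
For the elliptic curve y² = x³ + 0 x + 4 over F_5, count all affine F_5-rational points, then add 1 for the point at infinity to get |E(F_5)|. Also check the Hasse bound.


Affine points = {(0, 2), (0, 3), (1, 0), (3, 1), (3, 4)}; affine count = 5; |E(F_5)| = 6.

Discriminant check: Δ ∝ 4a³ + 27b² = 4·0³ + 27·4² = 4·0 + 27·16 ≡ 2 (mod 5). Nonzero ⇒ E is nonsingular.
For each x ∈ F_5, compute rhs = x³ + 0·x + 4 mod 5, then count y ∈ F_5 with y² ≡ rhs.
  x = 0: rhs = 4, matching y values: 2, 3 (2 points).
  x = 1: rhs = 0, matching y values: 0 (1 points).
  x = 2: rhs = 2, matching y values: none (0 points).
  x = 3: rhs = 1, matching y values: 1, 4 (2 points).
  x = 4: rhs = 3, matching y values: none (0 points).
Total affine count: 5.
Full point count |E(F_5)| = 5 + 1 = 6.
Hasse bound: |6 − (5+1)| = |0| = 0 ≤ 2√5 ≈ 4.4721 ✓.


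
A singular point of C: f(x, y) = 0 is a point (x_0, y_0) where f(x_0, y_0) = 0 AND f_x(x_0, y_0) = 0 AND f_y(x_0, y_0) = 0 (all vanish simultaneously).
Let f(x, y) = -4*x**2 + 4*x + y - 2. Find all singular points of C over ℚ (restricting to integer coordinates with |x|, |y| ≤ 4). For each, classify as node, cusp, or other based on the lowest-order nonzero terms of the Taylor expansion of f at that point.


No singular points in the scanned grid; C is smooth there.

Compute partial derivatives:
  f_x = 4 - 8*x.
  f_y = 1.
f_y = 1 is a nonzero constant, so f_y never vanishes: no point (x, y) can satisfy f = f_x = f_y = 0. In particular no (x, y) ∈ {−4, ..., 4}² is singular; the curve is smooth.


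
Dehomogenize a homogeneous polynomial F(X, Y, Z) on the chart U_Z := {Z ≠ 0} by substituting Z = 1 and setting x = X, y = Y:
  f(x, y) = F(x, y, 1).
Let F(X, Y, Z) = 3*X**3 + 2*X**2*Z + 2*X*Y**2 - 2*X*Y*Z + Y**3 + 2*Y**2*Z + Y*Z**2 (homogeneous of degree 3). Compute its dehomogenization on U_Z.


f(x, y) = 3*x**3 + 2*x**2 + 2*x*y**2 - 2*x*y + y**3 + 2*y**2 + y

On U_Z we set Z = 1. Each monomial c·X^i·Y^j·Z^k in F becomes c·x^i·y^j·1^k = c·x^i·y^j.
Substituting Z = 1: F(X, Y, 1) = 3*x**3 + 2*x**2 + 2*x*y**2 - 2*x*y + y**3 + 2*y**2 + y.
Note: deg(f) ≤ deg(F) = 3; strict inequality happens when F is divisible by Z (lost terms).


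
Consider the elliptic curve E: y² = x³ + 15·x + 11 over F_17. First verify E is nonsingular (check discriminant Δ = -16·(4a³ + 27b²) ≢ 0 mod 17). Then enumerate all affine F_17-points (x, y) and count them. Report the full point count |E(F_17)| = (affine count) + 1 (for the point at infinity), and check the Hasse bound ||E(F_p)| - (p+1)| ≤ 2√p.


Affine points = {(2, 7), (2, 10), (3, 7), (3, 10), (4, 4), (4, 13), (7, 0), (9, 5), (9, 12), (12, 7), (12, 10)}; affine count = 11; |E(F_17)| = 12.

Discriminant check: Δ ∝ 4a³ + 27b² = 4·15³ + 27·11² = 4·3375 + 27·121 ≡ 5 (mod 17). Nonzero ⇒ E is nonsingular.
For each x ∈ F_17, compute rhs = x³ + 15·x + 11 mod 17, then count y ∈ F_17 with y² ≡ rhs.
  x = 0: rhs = 11, matching y values: none (0 points).
  x = 1: rhs = 10, matching y values: none (0 points).
  x = 2: rhs = 15, matching y values: 7, 10 (2 points).
  x = 3: rhs = 15, matching y values: 7, 10 (2 points).
  x = 4: rhs = 16, matching y values: 4, 13 (2 points).
  x = 5: rhs = 7, matching y values: none (0 points).
  x = 6: rhs = 11, matching y values: none (0 points).
  x = 7: rhs = 0, matching y values: 0 (1 points).
  x = 8: rhs = 14, matching y values: none (0 points).
  x = 9: rhs = 8, matching y values: 5, 12 (2 points).
  x = 10: rhs = 5, matching y values: none (0 points).
  x = 11: rhs = 11, matching y values: none (0 points).
  x = 12: rhs = 15, matching y values: 7, 10 (2 points).
  x = 13: rhs = 6, matching y values: none (0 points).
  x = 14: rhs = 7, matching y values: none (0 points).
  x = 15: rhs = 7, matching y values: none (0 points).
  x = 16: rhs = 12, matching y values: none (0 points).
Total affine count: 11.
Full point count |E(F_17)| = 11 + 1 = 12.
Hasse bound: |12 − (17+1)| = |-6| = 6 ≤ 2√17 ≈ 8.2462 ✓.


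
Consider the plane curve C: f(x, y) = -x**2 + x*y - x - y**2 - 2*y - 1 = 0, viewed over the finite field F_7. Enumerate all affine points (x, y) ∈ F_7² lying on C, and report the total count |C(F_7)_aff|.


Affine F_7-points: {(0, 6), (2, 0), (4, 0), (4, 2), (5, 4), (5, 6)}; count = 6.

For each of the 49 pairs (x, y) ∈ F_7², evaluate f(x, y) mod 7. Record the zeros.
  x = 0: [0↦6, 1↦3, 2↦5, 3↦5, 4↦3, 5↦6, 6↦0]  zeros at y ∈ {6}
  x = 1: [0↦4, 1↦2, 2↦5, 3↦6, 4↦5, 5↦2, 6↦4]  zeros at y ∈ ∅
  x = 2: [0↦0, 1↦6, 2↦3, 3↦5, 4↦5, 5↦3, 6↦6]  zeros at y ∈ {0}
  x = 3: [0↦1, 1↦1, 2↦6, 3↦2, 4↦3, 5↦2, 6↦6]  zeros at y ∈ ∅
  x = 4: [0↦0, 1↦1, 2↦0, 3↦4, 4↦6, 5↦6, 6↦4]  zeros at y ∈ {0, 2}
  x = 5: [0↦4, 1↦6, 2↦6, 3↦4, 4↦0, 5↦1, 6↦0]  zeros at y ∈ {4, 6}
  x = 6: [0↦6, 1↦2, 2↦3, 3↦2, 4↦6, 5↦1, 6↦1]  zeros at y ∈ ∅
Collecting zeros: affine points = {(0, 6), (2, 0), (4, 0), (4, 2), (5, 4), (5, 6)}.
Total count |C(F_7)_aff| = 6.


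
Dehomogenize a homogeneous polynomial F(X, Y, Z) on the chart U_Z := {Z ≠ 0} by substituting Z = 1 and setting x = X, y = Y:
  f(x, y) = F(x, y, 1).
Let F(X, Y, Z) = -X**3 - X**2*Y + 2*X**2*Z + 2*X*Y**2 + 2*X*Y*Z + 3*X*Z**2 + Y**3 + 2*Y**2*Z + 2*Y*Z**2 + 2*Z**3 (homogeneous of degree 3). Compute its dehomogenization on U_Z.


f(x, y) = -x**3 - x**2*y + 2*x**2 + 2*x*y**2 + 2*x*y + 3*x + y**3 + 2*y**2 + 2*y + 2

On U_Z we set Z = 1. Each monomial c·X^i·Y^j·Z^k in F becomes c·x^i·y^j·1^k = c·x^i·y^j.
Substituting Z = 1: F(X, Y, 1) = -x**3 - x**2*y + 2*x**2 + 2*x*y**2 + 2*x*y + 3*x + y**3 + 2*y**2 + 2*y + 2.
Note: deg(f) ≤ deg(F) = 3; strict inequality happens when F is divisible by Z (lost terms).


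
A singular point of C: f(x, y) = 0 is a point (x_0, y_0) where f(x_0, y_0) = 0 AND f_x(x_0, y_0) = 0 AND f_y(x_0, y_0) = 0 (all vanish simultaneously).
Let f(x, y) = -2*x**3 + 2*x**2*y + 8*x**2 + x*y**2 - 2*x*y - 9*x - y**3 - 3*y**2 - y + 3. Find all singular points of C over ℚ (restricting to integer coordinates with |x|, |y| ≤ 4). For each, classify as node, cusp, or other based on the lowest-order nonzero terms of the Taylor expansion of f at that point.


Singular points: {(1, -1)}; classification: cusp.

Compute partial derivatives:
  f_x = -6*x**2 + 4*x*y + 16*x + y**2 - 2*y - 9.
  f_y = 2*x**2 + 2*x*y - 2*x - 3*y**2 - 6*y - 1.
Scan x_0 ∈ {−4, ..., 4}. For each x_0, f_y(x_0, y) is a polynomial in y; find its integer roots y ∈ {−4, ..., 4}, then test f_x and f at those candidates.
  x = -4: f_y(-4, y) = -3*y**2 - 14*y + 39; no integer root y with |y| ≤ 4.
  x = -3: f_y(-3, y) = -3*y**2 - 12*y + 23; no integer root y with |y| ≤ 4.
  x = -2: f_y(-2, y) = -3*y**2 - 10*y + 11; no integer root y with |y| ≤ 4.
  x = -1: f_y(-1, y) = -3*y**2 - 8*y + 3; vanishes at y ∈ {-3}. (-1, -3): f_x = -4 ≠ 0.
  x = 0: f_y(0, y) = -3*y**2 - 6*y - 1; no integer root y with |y| ≤ 4.
  x = 1: f_y(1, y) = -3*y**2 - 4*y - 1; vanishes at y ∈ {-1}. (1, -1): f_x = 0, f = 0 — SINGULAR.
  x = 2: f_y(2, y) = -3*y**2 - 2*y + 3; no integer root y with |y| ≤ 4.
  x = 3: f_y(3, y) = 11 - 3*y**2; no integer root y with |y| ≤ 4.
  x = 4: f_y(4, y) = -3*y**2 + 2*y + 23; no integer root y with |y| ≤ 4.
Only singular point on the grid: (1, -1).
Classify: substitute x = 1 + u, y = -1 + v and expand: f = -2*u**3 + 2*u**2*v + u*v**2 - v**3 + v**2.
No constant or linear terms (consistent with a singular point). Quadratic part: v**2. Cubic part: -2*u**3 + 2*u**2*v + u*v**2 - v**3.
The quadratic part v**2 is a perfect square, so there is a single (double) tangent line v = 0, i.e. y = -1. Restricting the cubic part to that line (v = 0) leaves -2*u**3 ≠ 0, so f is not divisible by v and the branch is v² ≈ 2*u**3 to lowest order — this is a cusp.
Classification: cusp.


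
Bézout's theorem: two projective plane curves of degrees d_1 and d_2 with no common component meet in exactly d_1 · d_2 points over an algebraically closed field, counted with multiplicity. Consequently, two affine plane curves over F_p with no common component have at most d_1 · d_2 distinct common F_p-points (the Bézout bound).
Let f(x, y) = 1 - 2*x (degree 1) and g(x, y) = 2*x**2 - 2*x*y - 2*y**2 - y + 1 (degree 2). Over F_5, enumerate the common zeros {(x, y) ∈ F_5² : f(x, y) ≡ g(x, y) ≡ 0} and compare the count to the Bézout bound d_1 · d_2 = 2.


Common zeros: {(3, 1), (3, 3)}; count = 2; Bézout bound = 2.

deg(f) = 1, deg(g) = 2, so Bézout bound = 2.
Scan x ∈ F_5. For each x, list the y ∈ F_5 with f(x, y) ≡ 0 and those with g(x, y) ≡ 0 (mod 5); the common zeros in that column are the intersection.
  x = 0: f ≡ 0 at y ∈ ∅; g ≡ 0 at y ∈ {3, 4}; common: ∅.
  x = 1: f ≡ 0 at y ∈ ∅; g ≡ 0 at y ∈ ∅; common: ∅.
  x = 2: f ≡ 0 at y ∈ ∅; g ≡ 0 at y ∈ ∅; common: ∅.
  x = 3: f ≡ 0 at y ∈ {0, 1, 2, 3, 4}; g ≡ 0 at y ∈ {1, 3}; common: {1, 3}.
  x = 4: f ≡ 0 at y ∈ ∅; g ≡ 0 at y ∈ {4}; common: ∅.
Collecting: common zeros = {(3, 1), (3, 3)}, so the count is 2.
Comparison with the Bézout bound: 2 ≤ 2 = deg(f)·deg(g), as expected for curves with no common component (the bound is attained).


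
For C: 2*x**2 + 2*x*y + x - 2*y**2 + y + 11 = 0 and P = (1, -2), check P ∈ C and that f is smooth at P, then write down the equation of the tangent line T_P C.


Tangent line at P: x + 11*y + 21 = 0.

Step 1: f(1, -2) = 0, so P lies on C.
Step 2: partial derivatives
  f_x(x, y) = 4*x + 2*y + 1, f_y(x, y) = 2*x - 4*y + 1.
  f_x(P) = 1, f_y(P) = 11 (gradient nonzero, so P is smooth).
Step 3: tangent line at P: 1·(x − 1) + 11·(y − -2) = 0.
Expanding: x + 11*y + 21 = 0.


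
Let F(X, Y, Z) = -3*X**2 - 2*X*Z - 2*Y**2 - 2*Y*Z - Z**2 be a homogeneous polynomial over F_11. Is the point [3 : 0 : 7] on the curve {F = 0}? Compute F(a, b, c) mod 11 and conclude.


F(3,0,7) ≡ 3 (mod 11); P is NOT on the curve.

Evaluate F(3, 0, 7) term-by-term (mod 11).
  -3*X**2 ↦ -3·9·1·1 = -27
  -2*X*Z ↦ -2·3·1·7 = -42
  -2*Y**2 ↦ -2·1·0·1 = 0
  -2*Y*Z ↦ -2·1·0·7 = 0
  -Z**2 ↦ -1·1·1·49 = -49
Sum: F(3, 0, 7) = (-27) + (-42) + (0) + (0) + (-49) = -118.
Reducing mod 11: -118 ≡ 3 (mod 11).
Since F(a, b, c) ≡ 3 ≠ 0 (mod 11), P does NOT lie on the curve.


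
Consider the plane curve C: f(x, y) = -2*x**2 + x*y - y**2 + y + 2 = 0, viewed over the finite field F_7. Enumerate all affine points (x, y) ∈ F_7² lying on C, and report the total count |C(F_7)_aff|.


Affine F_7-points: {(0, 2), (0, 6), (1, 0), (1, 2), (3, 5), (3, 6), (6, 0)}; count = 7.

For each of the 49 pairs (x, y) ∈ F_7², evaluate f(x, y) mod 7. Record the zeros.
  x = 0: [0↦2, 1↦2, 2↦0, 3↦3, 4↦4, 5↦3, 6↦0]  zeros at y ∈ {2, 6}
  x = 1: [0↦0, 1↦1, 2↦0, 3↦4, 4↦6, 5↦6, 6↦4]  zeros at y ∈ {0, 2}
  x = 2: [0↦1, 1↦3, 2↦3, 3↦1, 4↦4, 5↦5, 6↦4]  zeros at y ∈ ∅
  x = 3: [0↦5, 1↦1, 2↦2, 3↦1, 4↦5, 5↦0, 6↦0]  zeros at y ∈ {5, 6}
  x = 4: [0↦5, 1↦2, 2↦4, 3↦4, 4↦2, 5↦5, 6↦6]  zeros at y ∈ ∅
  x = 5: [0↦1, 1↦6, 2↦2, 3↦3, 4↦2, 5↦6, 6↦1]  zeros at y ∈ ∅
  x = 6: [0↦0, 1↦6, 2↦3, 3↦5, 4↦5, 5↦3, 6↦6]  zeros at y ∈ {0}
Collecting zeros: affine points = {(0, 2), (0, 6), (1, 0), (1, 2), (3, 5), (3, 6), (6, 0)}.
Total count |C(F_7)_aff| = 7.


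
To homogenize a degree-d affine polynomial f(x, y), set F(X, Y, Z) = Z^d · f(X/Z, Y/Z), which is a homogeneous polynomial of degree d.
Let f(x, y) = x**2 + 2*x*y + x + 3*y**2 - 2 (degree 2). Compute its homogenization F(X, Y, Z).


F(X, Y, Z) = X**2 + 2*X*Y + X*Z + 3*Y**2 - 2*Z**2

deg(f) = 2.
Substitute x = X/Z, y = Y/Z into f, then multiply by Z^2.
  monomial 1·x^2·y^0 ↦ 1·X^2·Y^0·Z^0.
  monomial 2·x^1·y^1 ↦ 2·X^1·Y^1·Z^0.
  monomial 1·x^1·y^0 ↦ 1·X^1·Y^0·Z^1.
  monomial 3·x^0·y^2 ↦ 3·X^0·Y^2·Z^0.
  monomial -2·x^0·y^0 ↦ -2·X^0·Y^0·Z^2.
Collecting: F(X, Y, Z) = X**2 + 2*X*Y + X*Z + 3*Y**2 - 2*Z**2.


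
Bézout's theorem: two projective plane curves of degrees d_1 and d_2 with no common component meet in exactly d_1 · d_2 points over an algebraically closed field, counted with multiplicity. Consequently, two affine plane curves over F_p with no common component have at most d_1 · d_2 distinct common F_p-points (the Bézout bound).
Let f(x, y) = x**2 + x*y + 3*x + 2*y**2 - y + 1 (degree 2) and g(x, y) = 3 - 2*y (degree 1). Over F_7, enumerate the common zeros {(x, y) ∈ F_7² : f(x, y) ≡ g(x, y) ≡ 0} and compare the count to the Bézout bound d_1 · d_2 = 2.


Common zeros: ∅; count = 0; Bézout bound = 2.

deg(f) = 2, deg(g) = 1, so Bézout bound = 2.
Scan x ∈ F_7. For each x, list the y ∈ F_7 with f(x, y) ≡ 0 and those with g(x, y) ≡ 0 (mod 7); the common zeros in that column are the intersection.
  x = 0: f ≡ 0 at y ∈ {2}; g ≡ 0 at y ∈ {5}; common: ∅.
  x = 1: f ≡ 0 at y ∈ {1, 6}; g ≡ 0 at y ∈ {5}; common: ∅.
  x = 2: f ≡ 0 at y ∈ {1, 2}; g ≡ 0 at y ∈ {5}; common: ∅.
  x = 3: f ≡ 0 at y ∈ ∅; g ≡ 0 at y ∈ {5}; common: ∅.
  x = 4: f ≡ 0 at y ∈ {3, 6}; g ≡ 0 at y ∈ {5}; common: ∅.
  x = 5: f ≡ 0 at y ∈ ∅; g ≡ 0 at y ∈ {5}; common: ∅.
  x = 6: f ≡ 0 at y ∈ ∅; g ≡ 0 at y ∈ {5}; common: ∅.
Collecting: common zeros = ∅, so the count is 0.
Comparison with the Bézout bound: 0 ≤ 2 = deg(f)·deg(g), as expected for curves with no common component (the affine F_7-count falls short of the bound because intersections may lie at infinity, over extension fields, or carry multiplicity).


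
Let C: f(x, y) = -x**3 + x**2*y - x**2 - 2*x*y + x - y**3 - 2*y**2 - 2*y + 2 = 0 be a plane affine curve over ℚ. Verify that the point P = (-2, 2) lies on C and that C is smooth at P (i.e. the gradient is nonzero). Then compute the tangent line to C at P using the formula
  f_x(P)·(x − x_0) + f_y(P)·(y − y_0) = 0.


Tangent line at P: -19*x - 14*y - 10 = 0.

Step 1: f(-2, 2) = 0, so P lies on C.
Step 2: partial derivatives
  f_x(x, y) = -3*x**2 + 2*x*y - 2*x - 2*y + 1, f_y(x, y) = x**2 - 2*x - 3*y**2 - 4*y - 2.
  f_x(P) = -19, f_y(P) = -14 (gradient nonzero, so P is smooth).
Step 3: tangent line at P: -19·(x − -2) + -14·(y − 2) = 0.
Expanding: -19*x - 14*y - 10 = 0.


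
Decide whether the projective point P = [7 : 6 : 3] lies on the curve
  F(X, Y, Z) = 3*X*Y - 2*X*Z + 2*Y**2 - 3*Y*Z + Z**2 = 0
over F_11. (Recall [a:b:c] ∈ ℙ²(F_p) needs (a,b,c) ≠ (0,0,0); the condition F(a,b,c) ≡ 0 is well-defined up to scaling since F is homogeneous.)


F(7,6,3) ≡ 1 (mod 11); P is NOT on the curve.

Evaluate F(7, 6, 3) term-by-term (mod 11).
  3*X*Y ↦ 3·7·6·1 = 126
  -2*X*Z ↦ -2·7·1·3 = -42
  2*Y**2 ↦ 2·1·36·1 = 72
  -3*Y*Z ↦ -3·1·6·3 = -54
  Z**2 ↦ 1·1·1·9 = 9
Sum: F(7, 6, 3) = (126) + (-42) + (72) + (-54) + (9) = 111.
Reducing mod 11: 111 ≡ 1 (mod 11).
Since F(a, b, c) ≡ 1 ≠ 0 (mod 11), P does NOT lie on the curve.


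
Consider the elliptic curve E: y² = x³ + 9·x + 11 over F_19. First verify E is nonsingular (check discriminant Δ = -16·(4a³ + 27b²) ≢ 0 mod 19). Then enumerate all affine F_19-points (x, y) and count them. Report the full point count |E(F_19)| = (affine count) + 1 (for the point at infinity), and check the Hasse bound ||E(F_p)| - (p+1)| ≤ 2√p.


Affine points = {(0, 7), (0, 12), (4, 4), (4, 15), (8, 5), (8, 14), (9, 2), (9, 17), (11, 4), (11, 15), (12, 2), (12, 17), (13, 8), (13, 11), (15, 5), (15, 14), (17, 2), (17, 17), (18, 1), (18, 18)}; affine count = 20; |E(F_19)| = 21.

Discriminant check: Δ ∝ 4a³ + 27b² = 4·9³ + 27·11² = 4·729 + 27·121 ≡ 8 (mod 19). Nonzero ⇒ E is nonsingular.
For each x ∈ F_19, compute rhs = x³ + 9·x + 11 mod 19, then count y ∈ F_19 with y² ≡ rhs.
  x = 0: rhs = 11, matching y values: 7, 12 (2 points).
  x = 1: rhs = 2, matching y values: none (0 points).
  x = 2: rhs = 18, matching y values: none (0 points).
  x = 3: rhs = 8, matching y values: none (0 points).
  x = 4: rhs = 16, matching y values: 4, 15 (2 points).
  x = 5: rhs = 10, matching y values: none (0 points).
  x = 6: rhs = 15, matching y values: none (0 points).
  x = 7: rhs = 18, matching y values: none (0 points).
  x = 8: rhs = 6, matching y values: 5, 14 (2 points).
  x = 9: rhs = 4, matching y values: 2, 17 (2 points).
  x = 10: rhs = 18, matching y values: none (0 points).
  x = 11: rhs = 16, matching y values: 4, 15 (2 points).
  x = 12: rhs = 4, matching y values: 2, 17 (2 points).
  x = 13: rhs = 7, matching y values: 8, 11 (2 points).
  x = 14: rhs = 12, matching y values: none (0 points).
  x = 15: rhs = 6, matching y values: 5, 14 (2 points).
  x = 16: rhs = 14, matching y values: none (0 points).
  x = 17: rhs = 4, matching y values: 2, 17 (2 points).
  x = 18: rhs = 1, matching y values: 1, 18 (2 points).
Total affine count: 20.
Full point count |E(F_19)| = 20 + 1 = 21.
Hasse bound: |21 − (19+1)| = |1| = 1 ≤ 2√19 ≈ 8.7178 ✓.


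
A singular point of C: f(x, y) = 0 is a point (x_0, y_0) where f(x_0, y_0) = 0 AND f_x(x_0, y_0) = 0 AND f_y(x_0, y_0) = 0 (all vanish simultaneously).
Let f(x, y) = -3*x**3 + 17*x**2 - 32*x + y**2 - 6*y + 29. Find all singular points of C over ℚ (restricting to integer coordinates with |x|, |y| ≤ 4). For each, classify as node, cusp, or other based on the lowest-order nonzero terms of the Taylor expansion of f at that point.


Singular points: {(2, 3)}; classification: node.

Compute partial derivatives:
  f_x = -9*x**2 + 34*x - 32.
  f_y = 2*y - 6.
Scan x_0 ∈ {−4, ..., 4}. For each x_0, f_y(x_0, y) is a polynomial in y; find its integer roots y ∈ {−4, ..., 4}, then test f_x and f at those candidates.
  x = -4: f_y(-4, y) = 2*y - 6; vanishes at y ∈ {3}. (-4, 3): f_x = -312 ≠ 0.
  x = -3: f_y(-3, y) = 2*y - 6; vanishes at y ∈ {3}. (-3, 3): f_x = -215 ≠ 0.
  x = -2: f_y(-2, y) = 2*y - 6; vanishes at y ∈ {3}. (-2, 3): f_x = -136 ≠ 0.
  x = -1: f_y(-1, y) = 2*y - 6; vanishes at y ∈ {3}. (-1, 3): f_x = -75 ≠ 0.
  x = 0: f_y(0, y) = 2*y - 6; vanishes at y ∈ {3}. (0, 3): f_x = -32 ≠ 0.
  x = 1: f_y(1, y) = 2*y - 6; vanishes at y ∈ {3}. (1, 3): f_x = -7 ≠ 0.
  x = 2: f_y(2, y) = 2*y - 6; vanishes at y ∈ {3}. (2, 3): f_x = 0, f = 0 — SINGULAR.
  x = 3: f_y(3, y) = 2*y - 6; vanishes at y ∈ {3}. (3, 3): f_x = -11 ≠ 0.
  x = 4: f_y(4, y) = 2*y - 6; vanishes at y ∈ {3}. (4, 3): f_x = -40 ≠ 0.
Only singular point on the grid: (2, 3).
Classify: substitute x = 2 + u, y = 3 + v and expand: f = -3*u**3 - u**2 + v**2.
No constant or linear terms (consistent with a singular point). Quadratic part: -u**2 + v**2. Cubic part: -3*u**3.
The quadratic part v**2 - u**2 = (v − u)(v + u) splits into two distinct linear factors, so there are two distinct tangent lines y − 3 = ±(x − 2) — this is a node (ordinary double point).
Classification: node.
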